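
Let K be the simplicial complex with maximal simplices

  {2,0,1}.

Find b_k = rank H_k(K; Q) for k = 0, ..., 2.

b_0 = 1, b_1 = 0, b_2 = 0.

We work with the vertex ordering 0 < 1 < 2. The simplices of K, each written with vertices in increasing order, are:

  0-simplices (3): [0], [1], [2]
  1-simplices (3): [0,1], [0,2], [1,2]
  2-simplices (1): [0,1,2]

Hence C_0 ≅ Z^3, C_1 ≅ Z^3, C_2 ≅ Z^1.

Boundary ∂_1: C_1 → C_0 maps an edge to its endpoints' difference, ∂[p,q] = q − p.
The 3×3 boundary matrix has rank 2 and Smith normal form diag(1,1).

Boundary ∂_2: C_2 → C_1 acts by ∂[p,q,r] = [q,r] − [p,r] + [p,q]. For instance
  ∂[0,1,2] = [1,2] − [0,2] + [0,1].
The resulting 3×1 matrix has rank 1, and its Smith normal form has invariant factors (1).

Computing H_k = (kernel of ∂_k) / (image of ∂_{k+1}):

  H_0: rank C_0 − rank ∂_1 = 3 − 2 = 1, and the invariant factors of ∂_1 are all 1, so H_0 ≅ Z.
  H_1: rank ker ∂_1 − rank ∂_2 = (3 − 2) − 1 = 0, and the invariant factors of ∂_2 are all 1, so H_1 ≅ 0.
  H_2: rank ker ∂_2 − rank ∂_3 = (1 − 1) − 0 = 0, and there is no ∂_3, so H_2 ≅ 0.

Hence the Betti numbers are b_0 = 1, b_1 = 0, b_2 = 0.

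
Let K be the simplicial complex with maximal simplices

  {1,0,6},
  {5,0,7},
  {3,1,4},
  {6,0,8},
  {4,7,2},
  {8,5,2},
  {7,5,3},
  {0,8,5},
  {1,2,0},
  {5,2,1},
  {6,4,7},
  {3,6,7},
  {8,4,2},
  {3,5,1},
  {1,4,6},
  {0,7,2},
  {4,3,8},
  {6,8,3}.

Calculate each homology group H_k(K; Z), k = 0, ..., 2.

We work with the vertex ordering 0 < 1 < 2 < 3 < 4 < 5 < 6 < 7 < 8. The simplices of K, each written with vertices in increasing order, are:

  0-simplices (9): [0], [1], [2], [3], [4], [5], [6], [7], [8]
  1-simplices (27): (27 of them)
  2-simplices (18): [0,1,2], [0,1,6], [0,2,7], [0,5,7], [0,5,8], [0,6,8], [1,2,5], [1,3,4], [1,3,5], [1,4,6], [2,4,7], [2,4,8], [2,5,8], [3,4,8], [3,5,7], [3,6,7], [3,6,8], [4,6,7]

giving chain groups C_0 ≅ Z^9, C_1 ≅ Z^27, C_2 ≅ Z^18.

The boundary map ∂_1: C_1 → C_0 sends each edge [p,q] (with p < q) to q − p.
This gives a 9×27 integer matrix of rank 8; reducing to Smith normal form yields diagonal entries (1,1,1,1,1,1,1,1).

∂_2: C_2 → C_1 acts by ∂[p,q,r] = [q,r] − [p,r] + [p,q]. For instance
  ∂[3,5,7] = [5,7] − [3,7] + [3,5],
  ∂[0,1,2] = [1,2] − [0,2] + [0,1].
As a 27×18 matrix over Z this has rank 18, with invariant factors (1,1,1,1,1,1,1,1,1,1,1,1,1,1,1,1,1,2).

Now H_k = ker ∂_k / im ∂_{k+1}, so:

  H_0: rank C_0 − rank ∂_1 = 9 − 8 = 1, and the invariant factors of ∂_1 are all 1, so H_0 ≅ Z.
  H_1: rank ker ∂_1 − rank ∂_2 = (27 − 8) − 18 = 1, and ∂_2 has invariant factor 2 > 1, so H_1 ≅ Z ⊕ Z/2Z.
  H_2: rank ker ∂_2 − rank ∂_3 = (18 − 18) − 0 = 0, and there is no ∂_3, so H_2 ≅ 0.

H_0 = Z,  H_1 = Z ⊕ Z/2Z,  H_2 = 0.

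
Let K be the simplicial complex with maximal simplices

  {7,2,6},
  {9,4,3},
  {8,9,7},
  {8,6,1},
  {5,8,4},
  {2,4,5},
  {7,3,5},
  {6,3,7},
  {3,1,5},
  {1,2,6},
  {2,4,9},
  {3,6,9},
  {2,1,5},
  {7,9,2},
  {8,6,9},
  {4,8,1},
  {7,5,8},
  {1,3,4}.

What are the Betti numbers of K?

b_0 = 1, b_1 = 1, b_2 = 0.

We work with the vertex ordering 1 < 2 < 3 < 4 < 5 < 6 < 7 < 8 < 9. The simplices of K, each written with vertices in increasing order, are:

  0-simplices (9): [1], [2], [3], [4], [5], [6], [7], [8], [9]
  1-simplices (27): (27 of them)
  2-simplices (18): [1,2,5], [1,2,6], [1,3,4], [1,3,5], [1,4,8], [1,6,8], [2,4,5], [2,4,9], [2,6,7], [2,7,9], [3,4,9], [3,5,7], [3,6,7], [3,6,9], [4,5,8], [5,7,8], [6,8,9], [7,8,9]

giving chain groups C_0 ≅ Z^9, C_1 ≅ Z^27, C_2 ≅ Z^18.

Boundary ∂_1: C_1 → C_0 is given by ∂[p,q] = [q] − [p]. For instance
  ∂[6,9] = [9] − [6].
The resulting 9×27 matrix has rank 8, and its Smith normal form has invariant factors (1,1,1,1,1,1,1,1).

The boundary map ∂_2: C_2 → C_1 sends each 2-simplex [p,q,r] to [q,r] − [p,r] + [p,q]. For instance
  ∂[1,3,4] = [3,4] − [1,4] + [1,3],
  ∂[3,6,7] = [6,7] − [3,7] + [3,6].
As a 27×18 matrix over Z this has rank 18, with invariant factors (1,1,1,1,1,1,1,1,1,1,1,1,1,1,1,1,1,2).

Computing H_k = (kernel of ∂_k) / (image of ∂_{k+1}):

  H_0: rank C_0 − rank ∂_1 = 9 − 8 = 1, and the invariant factors of ∂_1 are all 1, so H_0 = Z.
  H_1: rank ker ∂_1 − rank ∂_2 = (27 − 8) − 18 = 1, and ∂_2 has invariant factor 2 > 1, so H_1 = Z × Z/2.
  H_2: rank ker ∂_2 − rank ∂_3 = (18 − 18) − 0 = 0, and there is no ∂_3, so H_2 = 0.

Hence the Betti numbers are b_0 = 1, b_1 = 1, b_2 = 0.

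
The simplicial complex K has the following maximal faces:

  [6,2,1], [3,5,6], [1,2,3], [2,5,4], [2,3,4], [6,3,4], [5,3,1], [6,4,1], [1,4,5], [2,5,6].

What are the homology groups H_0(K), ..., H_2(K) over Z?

Take the total order 1 < 2 < 3 < 4 < 5 < 6 on the vertex set. Then K (dimension 2) consists of the simplices:

  0-simplices (6): [1], [2], [3], [4], [5], [6]
  1-simplices (15): [1,2], [1,3], [1,4], [1,5], [1,6], [2,3], [2,4], [2,5], [2,6], [3,4], [3,5], [3,6], [4,5], [4,6], [5,6]
  2-simplices (10): [1,2,3], [1,2,6], [1,3,5], [1,4,5], [1,4,6], [2,3,4], [2,4,5], [2,5,6], [3,4,6], [3,5,6]

Hence C_0 ≅ Z^6, C_1 ≅ Z^15, C_2 ≅ Z^10.

∂_1: C_1 → C_0 sends each edge [p,q] (with p < q) to q − p. For instance
  ∂[3,4] = [4] − [3].
This gives a 6×15 integer matrix of rank 5; reducing to Smith normal form yields diagonal entries (1,1,1,1,1).

The boundary map ∂_2: C_2 → C_1 acts by ∂[p,q,r] = [q,r] − [p,r] + [p,q]. For instance
  ∂[1,2,6] = [2,6] − [1,6] + [1,2],
  ∂[2,5,6] = [5,6] − [2,6] + [2,5].
The resulting 15×10 matrix has rank 10, and its Smith normal form has invariant factors (1,1,1,1,1,1,1,1,1,2).

From H_k ≅ ker(∂_k) / im(∂_{k+1}) we obtain:

  H_0: rank C_0 − rank ∂_1 = 6 − 5 = 1, and the invariant factors of ∂_1 are all 1, so H_0 = Z.
  H_1: rank ker ∂_1 − rank ∂_2 = (15 − 5) − 10 = 0, and ∂_2 has invariant factor 2 > 1, so H_1 = Z/2.
  H_2: rank ker ∂_2 − rank ∂_3 = (10 − 10) − 0 = 0, and there is no ∂_3, so H_2 = 0.

H_0 ≅ Z,  H_1 ≅ Z/2,  H_2 = 0.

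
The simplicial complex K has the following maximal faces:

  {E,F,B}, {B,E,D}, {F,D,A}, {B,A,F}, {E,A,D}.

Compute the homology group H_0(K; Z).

Fix the vertex order A < B < D < E < F and write every simplex with vertices in increasing order. Then dim K = 2 and the simplices of K are:

  0-simplices (5): A, B, D, E, F
  1-simplices (10): AB, AD, AE, AF, BD, BE, BF, DE, DF, EF
  2-simplices (5): ABF, ADE, ADF, BDE, BEF

so the chain groups are C_0 ≅ Z^5, C_1 ≅ Z^10, C_2 ≅ Z^5.

∂_1: C_1 → C_0 sends each edge [p,q] (with p < q) to q − p. For instance
  ∂AB = B − A.
The resulting 5×10 matrix has rank 4, and its Smith normal form has invariant factors (1,1,1,1).

∂_2: C_2 → C_1 maps a triangle to the signed sum of its edges. For instance
  ∂ADE = DE − AE + AD,
  ∂BDE = DE − BE + BD.
The 10×5 boundary matrix has rank 5 and Smith normal form diag(1,1,1,1,1).

Computing H_k = (kernel of ∂_k) / (image of ∂_{k+1}):

  H_0: rank C_0 − rank ∂_1 = 5 − 4 = 1, and the invariant factors of ∂_1 are all 1, so H_0 = Z.

H_0 ≅ Z.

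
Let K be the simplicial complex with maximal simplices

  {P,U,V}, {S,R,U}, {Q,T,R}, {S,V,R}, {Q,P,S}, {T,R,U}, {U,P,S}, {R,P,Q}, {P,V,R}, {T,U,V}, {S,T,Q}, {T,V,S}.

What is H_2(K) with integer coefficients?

Take the total order P < Q < R < S < T < U < V on the vertex set. Then K (dimension 2) consists of the simplices:

  0-simplices (7): P, Q, R, S, T, U, V
  1-simplices (18): PQ, PR, PS, PU, PV, QR, QS, QT, RS, RT, RU, RV, ST, SU, SV, TU, TV, UV
  2-simplices (12): PQR, PQS, PRV, PSU, PUV, QRT, QST, RSU, RSV, RTU, STV, TUV

giving chain groups C_0 ≅ Z^7, C_1 ≅ Z^18, C_2 ≅ Z^12.

The boundary map ∂_1: C_1 → C_0 sends each edge [p,q] (with p < q) to q − p. For instance
  ∂RV = V − R.
The 7×18 boundary matrix has rank 6 and Smith normal form diag(1,1,1,1,1,1).

∂_2: C_2 → C_1 maps a triangle to the signed sum of its edges. For instance
  ∂TUV = UV − TV + TU,
  ∂PSU = SU − PU + PS.
The 18×12 boundary matrix has rank 12 and Smith normal form diag(1,1,1,1,1,1,1,1,1,1,1,2).

From H_k ≅ ker(∂_k) / im(∂_{k+1}) we obtain:

  H_2: rank ker ∂_2 − rank ∂_3 = (12 − 12) − 0 = 0, and there is no ∂_3, so H_2 = 0.

H_2 = 0.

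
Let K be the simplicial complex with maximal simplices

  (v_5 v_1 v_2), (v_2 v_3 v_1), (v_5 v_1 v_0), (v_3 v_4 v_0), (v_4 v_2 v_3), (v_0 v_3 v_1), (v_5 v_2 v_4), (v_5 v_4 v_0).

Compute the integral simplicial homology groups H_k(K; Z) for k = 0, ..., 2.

H_0 ≅ Z,  H_1 = 0,  H_2 ≅ Z.

Fix the vertex order v_0 < v_1 < v_2 < v_3 < v_4 < v_5 and write every simplex with vertices in increasing order. Then dim K = 2 and the simplices of K are:

  0-simplices (6): [v_0], [v_1], [v_2], [v_3], [v_4], [v_5]
  1-simplices (12): [v_0,v_1], [v_0,v_3], [v_0,v_4], [v_0,v_5], [v_1,v_2], [v_1,v_3], [v_1,v_5], [v_2,v_3], [v_2,v_4], [v_2,v_5], [v_3,v_4], [v_4,v_5]
  2-simplices (8): [v_0,v_1,v_3], [v_0,v_1,v_5], [v_0,v_3,v_4], [v_0,v_4,v_5], [v_1,v_2,v_3], [v_1,v_2,v_5], [v_2,v_3,v_4], [v_2,v_4,v_5]

giving chain groups C_0 ≅ Z^6, C_1 ≅ Z^12, C_2 ≅ Z^8.

The boundary map ∂_1: C_1 → C_0 maps an edge to its endpoints' difference, ∂[p,q] = q − p. For instance
  ∂[v_2,v_5] = [v_5] − [v_2].
The resulting 6×12 matrix has rank 5, and its Smith normal form has invariant factors (1,1,1,1,1).

The boundary map ∂_2: C_2 → C_1 maps a triangle to the signed sum of its edges. For instance
  ∂[v_0,v_3,v_4] = [v_3,v_4] − [v_0,v_4] + [v_0,v_3],
  ∂[v_0,v_4,v_5] = [v_4,v_5] − [v_0,v_5] + [v_0,v_4].
This gives a 12×8 integer matrix of rank 7; reducing to Smith normal form yields diagonal entries (1,1,1,1,1,1,1).

From H_k ≅ ker(∂_k) / im(∂_{k+1}) we obtain:

  H_0: rank C_0 − rank ∂_1 = 6 − 5 = 1, and the invariant factors of ∂_1 are all 1, so H_0 ≅ Z.
  H_1: rank ker ∂_1 − rank ∂_2 = (12 − 5) − 7 = 0, and the invariant factors of ∂_2 are all 1, so H_1 ≅ 0.
  H_2: rank ker ∂_2 − rank ∂_3 = (8 − 7) − 0 = 1, and there is no ∂_3, so H_2 ≅ Z.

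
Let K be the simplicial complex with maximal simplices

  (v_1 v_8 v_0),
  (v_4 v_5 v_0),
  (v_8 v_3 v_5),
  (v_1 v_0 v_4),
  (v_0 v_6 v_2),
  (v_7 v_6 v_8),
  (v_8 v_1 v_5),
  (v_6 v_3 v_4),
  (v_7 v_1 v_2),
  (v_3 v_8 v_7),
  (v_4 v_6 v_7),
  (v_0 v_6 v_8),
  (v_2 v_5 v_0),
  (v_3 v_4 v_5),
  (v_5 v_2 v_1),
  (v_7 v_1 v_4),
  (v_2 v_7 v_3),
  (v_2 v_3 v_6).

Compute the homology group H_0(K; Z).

H_0 ≅ Z.

K has 9 vertices, 27 edges, 18 triangles.
rank ∂_0 = 0, rank ∂_1 = 8 ⇒ b_0 = 9 − 0 − 8 = 1; all invariant factors of ∂_1 are 1 so no torsion. So H_0 = Z.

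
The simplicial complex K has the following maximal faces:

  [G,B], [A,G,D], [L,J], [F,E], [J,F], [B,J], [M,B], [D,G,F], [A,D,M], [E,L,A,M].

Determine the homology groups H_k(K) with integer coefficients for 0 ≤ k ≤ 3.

Order the vertices as A < B < D < E < F < G < J < L < M. Listing each simplex with vertices in this order, K has dimension 3 with simplices:

  0-simplices (9): A, B, D, E, F, G, J, L, M
  1-simplices (18): AD, AE, AG, AL, AM, BG, BJ, BM, DF, DG, DM, EF, EL, EM, FG, FJ, JL, LM
  2-simplices (7): ADG, ADM, AEL, AEM, ALM, DFG, ELM
  3-simplices (1): AELM

so the chain groups are C_0 ≅ Z^9, C_1 ≅ Z^18, C_2 ≅ Z^7, C_3 ≅ Z^1.

Boundary ∂_1: C_1 → C_0 sends each edge [p,q] (with p < q) to q − p. For instance
  ∂FG = G − F.
As a 9×18 matrix over Z this has rank 8, with invariant factors (1,1,1,1,1,1,1,1).

Boundary ∂_2: C_2 → C_1 maps a triangle to the signed sum of its edges. For instance
  ∂ALM = LM − AM + AL,
  ∂AEM = EM − AM + AE.
The 18×7 boundary matrix has rank 6 and Smith normal form diag(1,1,1,1,1,1).

The boundary map ∂_3: C_3 → C_2 sends each 3-simplex σ to the alternating sum Σ_i (−1)^i (σ with its i-th vertex removed). For instance
  ∂AELM = ELM − ALM + AEM − AEL.
The resulting 7×1 matrix has rank 1, and its Smith normal form has invariant factors (1).

From H_k ≅ ker(∂_k) / im(∂_{k+1}) we obtain:

  H_0: rank C_0 − rank ∂_1 = 9 − 8 = 1, and the invariant factors of ∂_1 are all 1, so H_0 ≅ Z.
  H_1: rank ker ∂_1 − rank ∂_2 = (18 − 8) − 6 = 4, and the invariant factors of ∂_2 are all 1, so H_1 ≅ Z^4.
  H_2: rank ker ∂_2 − rank ∂_3 = (7 − 6) − 1 = 0, and the invariant factors of ∂_3 are all 1, so H_2 ≅ 0.
  H_3: rank ker ∂_3 − rank ∂_4 = (1 − 1) − 0 = 0, and there is no ∂_4, so H_3 ≅ 0.

As a check, the Euler characteristic is 9 − 18 + 7 − 1 = -3, which agrees with 1 − 4 + 0 − 0 = -3.

H_0 ≅ Z,  H_1 ≅ Z^4,  H_2 = 0,  H_3 = 0.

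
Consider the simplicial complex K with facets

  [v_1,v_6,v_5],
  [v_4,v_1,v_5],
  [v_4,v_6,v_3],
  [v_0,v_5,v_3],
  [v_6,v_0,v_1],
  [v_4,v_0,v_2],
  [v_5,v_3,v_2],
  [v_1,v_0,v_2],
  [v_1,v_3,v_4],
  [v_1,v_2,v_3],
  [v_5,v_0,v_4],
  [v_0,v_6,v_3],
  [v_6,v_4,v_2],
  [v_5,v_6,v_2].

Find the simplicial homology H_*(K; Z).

H_0 = Z,  H_1 = Z^2,  H_2 = Z.

Fix the vertex order v_0 < v_1 < v_2 < v_3 < v_4 < v_5 < v_6 and write every simplex with vertices in increasing order. Then dim K = 2 and the simplices of K are:

  0-simplices (7): [v_0], [v_1], [v_2], [v_3], [v_4], [v_5], [v_6]
  1-simplices (21): (21 of them)
  2-simplices (14): (14 of them)

so the chain groups are C_0 ≅ Z^7, C_1 ≅ Z^21, C_2 ≅ Z^14.

∂_1: C_1 → C_0 sends each edge [p,q] (with p < q) to q − p.
The 7×21 boundary matrix has rank 6 and Smith normal form diag(1,1,1,1,1,1).

The boundary map ∂_2: C_2 → C_1 maps a triangle to the signed sum of its edges. For instance
  ∂[v_0,v_3,v_6] = [v_3,v_6] − [v_0,v_6] + [v_0,v_3],
  ∂[v_0,v_4,v_5] = [v_4,v_5] − [v_0,v_5] + [v_0,v_4].
The resulting 21×14 matrix has rank 13, and its Smith normal form has invariant factors (1,1,1,1,1,1,1,1,1,1,1,1,1).

Computing H_k = (kernel of ∂_k) / (image of ∂_{k+1}):

  H_0: rank C_0 − rank ∂_1 = 7 − 6 = 1, and the invariant factors of ∂_1 are all 1, so H_0 ≅ Z.
  H_1: rank ker ∂_1 − rank ∂_2 = (21 − 6) − 13 = 2, and the invariant factors of ∂_2 are all 1, so H_1 ≅ Z^2.
  H_2: rank ker ∂_2 − rank ∂_3 = (14 − 13) − 0 = 1, and there is no ∂_3, so H_2 ≅ Z.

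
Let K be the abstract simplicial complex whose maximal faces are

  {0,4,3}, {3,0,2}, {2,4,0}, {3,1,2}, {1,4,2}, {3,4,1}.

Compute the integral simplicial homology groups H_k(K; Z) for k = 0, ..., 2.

Fix the vertex order 0 < 1 < 2 < 3 < 4 and write every simplex with vertices in increasing order. Then dim K = 2 and the simplices of K are:

  0-simplices (5): [0], [1], [2], [3], [4]
  1-simplices (9): [0,2], [0,3], [0,4], [1,2], [1,3], [1,4], [2,3], [2,4], [3,4]
  2-simplices (6): [0,2,3], [0,2,4], [0,3,4], [1,2,3], [1,2,4], [1,3,4]

Hence C_0 ≅ Z^5, C_1 ≅ Z^9, C_2 ≅ Z^6.

Boundary ∂_1: C_1 → C_0 is given by ∂[p,q] = [q] − [p]. For instance
  ∂[0,3] = [3] − [0].
This gives a 5×9 integer matrix of rank 4; reducing to Smith normal form yields diagonal entries (1,1,1,1).

Boundary ∂_2: C_2 → C_1 sends each 2-simplex [p,q,r] to [q,r] − [p,r] + [p,q]. For instance
  ∂[1,2,4] = [2,4] − [1,4] + [1,2],
  ∂[0,2,4] = [2,4] − [0,4] + [0,2].
The 9×6 boundary matrix has rank 5 and Smith normal form diag(1,1,1,1,1).

From H_k ≅ ker(∂_k) / im(∂_{k+1}) we obtain:

  H_0: rank C_0 − rank ∂_1 = 5 − 4 = 1, and the invariant factors of ∂_1 are all 1, so H_0 = Z.
  H_1: rank ker ∂_1 − rank ∂_2 = (9 − 4) − 5 = 0, and the invariant factors of ∂_2 are all 1, so H_1 = 0.
  H_2: rank ker ∂_2 − rank ∂_3 = (6 − 5) − 0 = 1, and there is no ∂_3, so H_2 = Z.

H_0 ≅ Z,  H_1 = 0,  H_2 ≅ Z.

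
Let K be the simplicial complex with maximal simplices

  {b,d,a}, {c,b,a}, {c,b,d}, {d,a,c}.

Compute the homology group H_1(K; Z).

We work with the vertex ordering a < b < c < d. The simplices of K, each written with vertices in increasing order, are:

  0-simplices (4): a, b, c, d
  1-simplices (6): ab, ac, ad, bc, bd, cd
  2-simplices (4): abc, abd, acd, bcd

Hence C_0 ≅ Z^4, C_1 ≅ Z^6, C_2 ≅ Z^4.

∂_1: C_1 → C_0 sends each edge [p,q] (with p < q) to q − p. For instance
  ∂bc = c − b.
As a 4×6 matrix over Z this has rank 3, with invariant factors (1,1,1).

The boundary map ∂_2: C_2 → C_1 maps a triangle to the signed sum of its edges. For instance
  ∂abd = bd − ad + ab,
  ∂acd = cd − ad + ac.
As a 6×4 matrix over Z this has rank 3, with invariant factors (1,1,1).

Computing H_k = (kernel of ∂_k) / (image of ∂_{k+1}):

  H_1: rank ker ∂_1 − rank ∂_2 = (6 − 3) − 3 = 0, and the invariant factors of ∂_2 are all 1, so H_1 ≅ 0.

(K is a triangulation of the 2-sphere S^2.)

H_1 = 0.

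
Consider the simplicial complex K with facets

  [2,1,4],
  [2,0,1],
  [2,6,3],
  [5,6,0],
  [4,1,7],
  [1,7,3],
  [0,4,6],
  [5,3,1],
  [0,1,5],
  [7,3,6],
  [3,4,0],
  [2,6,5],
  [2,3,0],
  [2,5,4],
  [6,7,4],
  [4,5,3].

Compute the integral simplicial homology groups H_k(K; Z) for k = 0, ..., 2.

We work with the vertex ordering 0 < 1 < 2 < 3 < 4 < 5 < 6 < 7. The simplices of K, each written with vertices in increasing order, are:

  0-simplices (8): [0], [1], [2], [3], [4], [5], [6], [7]
  1-simplices (24): (24 of them)
  2-simplices (16): [0,1,2], [0,1,5], [0,2,3], [0,3,4], [0,4,6], [0,5,6], [1,2,4], [1,3,5], [1,3,7], [1,4,7], [2,3,6], [2,4,5], [2,5,6], [3,4,5], [3,6,7], [4,6,7]

so the chain groups are C_0 ≅ Z^8, C_1 ≅ Z^24, C_2 ≅ Z^16.

∂_1: C_1 → C_0 sends each edge [p,q] (with p < q) to q − p. For instance
  ∂[2,4] = [4] − [2].
As a 8×24 matrix over Z this has rank 7, with invariant factors (1,1,1,1,1,1,1).

Boundary ∂_2: C_2 → C_1 maps a triangle to the signed sum of its edges. For instance
  ∂[1,2,4] = [2,4] − [1,4] + [1,2],
  ∂[0,4,6] = [4,6] − [0,6] + [0,4].
This gives a 24×16 integer matrix of rank 15; reducing to Smith normal form yields diagonal entries (1,1,1,1,1,1,1,1,1,1,1,1,1,1,1).

Computing H_k = (kernel of ∂_k) / (image of ∂_{k+1}):

  H_0: rank C_0 − rank ∂_1 = 8 − 7 = 1, and the invariant factors of ∂_1 are all 1, so H_0 = Z.
  H_1: rank ker ∂_1 − rank ∂_2 = (24 − 7) − 15 = 2, and the invariant factors of ∂_2 are all 1, so H_1 = Z^2.
  H_2: rank ker ∂_2 − rank ∂_3 = (16 − 15) − 0 = 1, and there is no ∂_3, so H_2 = Z.

(K is a triangulation of the torus T^2.)

H_0 ≅ Z,  H_1 ≅ Z^2,  H_2 ≅ Z.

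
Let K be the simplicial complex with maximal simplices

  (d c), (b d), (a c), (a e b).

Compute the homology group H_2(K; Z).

Fix the vertex order a < b < c < d < e and write every simplex with vertices in increasing order. Then dim K = 2 and the simplices of K are:

  0-simplices (5): a, b, c, d, e
  1-simplices (6): ab, ac, ae, bd, be, cd
  2-simplices (1): abe

giving chain groups C_0 ≅ Z^5, C_1 ≅ Z^6, C_2 ≅ Z^1.

The boundary map ∂_1: C_1 → C_0 sends each edge [p,q] (with p < q) to q − p.
The 5×6 boundary matrix has rank 4 and Smith normal form diag(1,1,1,1).

The boundary map ∂_2: C_2 → C_1 sends each 2-simplex [p,q,r] to [q,r] − [p,r] + [p,q]. For instance
  ∂abe = be − ae + ab.
The 6×1 boundary matrix has rank 1 and Smith normal form diag(1).

Now H_k = ker ∂_k / im ∂_{k+1}, so:

  H_2: rank ker ∂_2 − rank ∂_3 = (1 − 1) − 0 = 0, and there is no ∂_3, so H_2 = 0.

H_2 = 0.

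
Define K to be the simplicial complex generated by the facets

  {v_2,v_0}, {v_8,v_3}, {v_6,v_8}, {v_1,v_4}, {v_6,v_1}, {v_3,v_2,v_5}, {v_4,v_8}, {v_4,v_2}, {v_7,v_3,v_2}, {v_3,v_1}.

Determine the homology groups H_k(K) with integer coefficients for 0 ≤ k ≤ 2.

H_0 ≅ Z,  H_1 ≅ Z^3,  H_2 = 0.

We work with the vertex ordering v_0 < v_1 < v_2 < v_3 < v_4 < v_5 < v_6 < v_7 < v_8. The simplices of K, each written with vertices in increasing order, are:

  0-simplices (9): [v_0], [v_1], [v_2], [v_3], [v_4], [v_5], [v_6], [v_7], [v_8]
  1-simplices (13): [v_0,v_2], [v_1,v_3], [v_1,v_4], [v_1,v_6], [v_2,v_3], [v_2,v_4], [v_2,v_5], [v_2,v_7], [v_3,v_5], [v_3,v_7], [v_3,v_8], [v_4,v_8], [v_6,v_8]
  2-simplices (2): [v_2,v_3,v_5], [v_2,v_3,v_7]

so the chain groups are C_0 ≅ Z^9, C_1 ≅ Z^13, C_2 ≅ Z^2.

∂_1: C_1 → C_0 maps an edge to its endpoints' difference, ∂[p,q] = q − p. For instance
  ∂[v_2,v_3] = [v_3] − [v_2].
The 9×13 boundary matrix has rank 8 and Smith normal form diag(1,1,1,1,1,1,1,1).

The boundary map ∂_2: C_2 → C_1 maps a triangle to the signed sum of its edges. For instance
  ∂[v_2,v_3,v_7] = [v_3,v_7] − [v_2,v_7] + [v_2,v_3],
  ∂[v_2,v_3,v_5] = [v_3,v_5] − [v_2,v_5] + [v_2,v_3].
As a 13×2 matrix over Z this has rank 2, with invariant factors (1,1).

Now H_k = ker ∂_k / im ∂_{k+1}, so:

  H_0: rank C_0 − rank ∂_1 = 9 − 8 = 1, and the invariant factors of ∂_1 are all 1, so H_0 = Z.
  H_1: rank ker ∂_1 − rank ∂_2 = (13 − 8) − 2 = 3, and the invariant factors of ∂_2 are all 1, so H_1 = Z^3.
  H_2: rank ker ∂_2 − rank ∂_3 = (2 − 2) − 0 = 0, and there is no ∂_3, so H_2 = 0.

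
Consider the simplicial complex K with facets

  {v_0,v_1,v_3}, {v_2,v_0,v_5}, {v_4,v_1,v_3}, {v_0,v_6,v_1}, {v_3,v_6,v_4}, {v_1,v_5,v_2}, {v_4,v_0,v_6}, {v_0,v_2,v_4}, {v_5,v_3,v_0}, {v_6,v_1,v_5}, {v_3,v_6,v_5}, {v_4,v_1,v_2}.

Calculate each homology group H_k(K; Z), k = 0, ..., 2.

H_0 ≅ Z,  H_1 ≅ Z/2Z,  H_2 = 0.

Order the vertices as v_0 < v_1 < v_2 < v_3 < v_4 < v_5 < v_6. Listing each simplex with vertices in this order, K has dimension 2 with simplices:

  0-simplices (7): [v_0], [v_1], [v_2], [v_3], [v_4], [v_5], [v_6]
  1-simplices (18): (18 of them)
  2-simplices (12): (12 of them)

Hence C_0 ≅ Z^7, C_1 ≅ Z^18, C_2 ≅ Z^12.

The boundary map ∂_1: C_1 → C_0 maps an edge to its endpoints' difference, ∂[p,q] = q − p.
The 7×18 boundary matrix has rank 6 and Smith normal form diag(1,1,1,1,1,1).

∂_2: C_2 → C_1 maps a triangle to the signed sum of its edges. For instance
  ∂[v_1,v_3,v_4] = [v_3,v_4] − [v_1,v_4] + [v_1,v_3],
  ∂[v_3,v_5,v_6] = [v_5,v_6] − [v_3,v_6] + [v_3,v_5].
As a 18×12 matrix over Z this has rank 12, with invariant factors (1,1,1,1,1,1,1,1,1,1,1,2).

From H_k ≅ ker(∂_k) / im(∂_{k+1}) we obtain:

  H_0: rank C_0 − rank ∂_1 = 7 − 6 = 1, and the invariant factors of ∂_1 are all 1, so H_0 = Z.
  H_1: rank ker ∂_1 − rank ∂_2 = (18 − 6) − 12 = 0, and ∂_2 has invariant factor 2 > 1, so H_1 = Z/2Z.
  H_2: rank ker ∂_2 − rank ∂_3 = (12 − 12) − 0 = 0, and there is no ∂_3, so H_2 = 0.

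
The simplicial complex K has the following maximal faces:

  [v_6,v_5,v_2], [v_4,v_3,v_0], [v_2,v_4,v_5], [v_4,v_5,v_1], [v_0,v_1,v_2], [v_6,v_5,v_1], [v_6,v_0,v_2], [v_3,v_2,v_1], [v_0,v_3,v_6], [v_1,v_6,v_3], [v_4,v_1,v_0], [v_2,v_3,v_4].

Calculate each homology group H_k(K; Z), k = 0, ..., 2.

We work with the vertex ordering v_0 < v_1 < v_2 < v_3 < v_4 < v_5 < v_6. The simplices of K, each written with vertices in increasing order, are:

  0-simplices (7): [v_0], [v_1], [v_2], [v_3], [v_4], [v_5], [v_6]
  1-simplices (18): (18 of them)
  2-simplices (12): (12 of them)

giving chain groups C_0 ≅ Z^7, C_1 ≅ Z^18, C_2 ≅ Z^12.

Boundary ∂_1: C_1 → C_0 maps an edge to its endpoints' difference, ∂[p,q] = q − p. For instance
  ∂[v_2,v_5] = [v_5] − [v_2].
This gives a 7×18 integer matrix of rank 6; reducing to Smith normal form yields diagonal entries (1,1,1,1,1,1).

Boundary ∂_2: C_2 → C_1 sends each 2-simplex [p,q,r] to [q,r] − [p,r] + [p,q]. For instance
  ∂[v_2,v_5,v_6] = [v_5,v_6] − [v_2,v_6] + [v_2,v_5],
  ∂[v_1,v_4,v_5] = [v_4,v_5] − [v_1,v_5] + [v_1,v_4].
The 18×12 boundary matrix has rank 12 and Smith normal form diag(1,1,1,1,1,1,1,1,1,1,1,2).

Reading off H_k = ker ∂_k / im ∂_{k+1}:

  H_0: rank C_0 − rank ∂_1 = 7 − 6 = 1, and the invariant factors of ∂_1 are all 1, so H_0 ≅ Z.
  H_1: rank ker ∂_1 − rank ∂_2 = (18 − 6) − 12 = 0, and ∂_2 has invariant factor 2 > 1, so H_1 ≅ Z_2.
  H_2: rank ker ∂_2 − rank ∂_3 = (12 − 12) − 0 = 0, and there is no ∂_3, so H_2 ≅ 0.

H_0 = Z,  H_1 = Z_2,  H_2 = 0.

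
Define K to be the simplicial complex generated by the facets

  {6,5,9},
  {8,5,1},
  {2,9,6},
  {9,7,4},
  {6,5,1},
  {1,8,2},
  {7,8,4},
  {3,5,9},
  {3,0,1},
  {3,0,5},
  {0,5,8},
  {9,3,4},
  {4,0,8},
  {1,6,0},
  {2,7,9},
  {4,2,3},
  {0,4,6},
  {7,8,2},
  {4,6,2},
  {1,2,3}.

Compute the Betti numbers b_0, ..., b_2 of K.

K has 10 vertices, 30 edges, 20 triangles.
rank ∂_0 = 0, rank ∂_1 = 9 ⇒ b_0 = 10 − 0 − 9 = 1; all invariant factors of ∂_1 are 1 so no torsion. So H_0 = Z.
rank ∂_1 = 9, rank ∂_2 = 20 ⇒ b_1 = 30 − 9 − 20 = 1; ∂_2 has invariant factor(s) [2] giving torsion. So H_1 = Z × Z/2.
rank ∂_2 = 20, rank ∂_3 = 0 ⇒ b_2 = 20 − 20 − 0 = 0. So H_2 = 0.

b_0 = 1, b_1 = 1, b_2 = 0.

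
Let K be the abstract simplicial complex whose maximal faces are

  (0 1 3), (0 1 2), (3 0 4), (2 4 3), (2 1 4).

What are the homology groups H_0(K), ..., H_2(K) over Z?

H_0 = Z,  H_1 = Z,  H_2 = 0.

K has 5 vertices, 10 edges, 5 triangles.
rank ∂_0 = 0, rank ∂_1 = 4 ⇒ b_0 = 5 − 0 − 4 = 1; all invariant factors of ∂_1 are 1 so no torsion. So H_0 = Z.
rank ∂_1 = 4, rank ∂_2 = 5 ⇒ b_1 = 10 − 4 − 5 = 1; all invariant factors of ∂_2 are 1 so no torsion. So H_1 = Z.
rank ∂_2 = 5, rank ∂_3 = 0 ⇒ b_2 = 5 − 5 − 0 = 0. So H_2 = 0.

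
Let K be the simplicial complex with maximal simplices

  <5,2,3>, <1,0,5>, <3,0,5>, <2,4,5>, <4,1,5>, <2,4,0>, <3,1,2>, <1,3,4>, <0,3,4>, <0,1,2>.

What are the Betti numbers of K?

b_0 = 1, b_1 = 0, b_2 = 0.

Take the total order 0 < 1 < 2 < 3 < 4 < 5 on the vertex set. Then K (dimension 2) consists of the simplices:

  0-simplices (6): [0], [1], [2], [3], [4], [5]
  1-simplices (15): [0,1], [0,2], [0,3], [0,4], [0,5], [1,2], [1,3], [1,4], [1,5], [2,3], [2,4], [2,5], [3,4], [3,5], [4,5]
  2-simplices (10): [0,1,2], [0,1,5], [0,2,4], [0,3,4], [0,3,5], [1,2,3], [1,3,4], [1,4,5], [2,3,5], [2,4,5]

so the chain groups are C_0 ≅ Z^6, C_1 ≅ Z^15, C_2 ≅ Z^10.

The boundary map ∂_1: C_1 → C_0 is given by ∂[p,q] = [q] − [p]. For instance
  ∂[1,4] = [4] − [1].
As a 6×15 matrix over Z this has rank 5, with invariant factors (1,1,1,1,1).

The boundary map ∂_2: C_2 → C_1 maps a triangle to the signed sum of its edges. For instance
  ∂[2,4,5] = [4,5] − [2,5] + [2,4],
  ∂[1,3,4] = [3,4] − [1,4] + [1,3].
The resulting 15×10 matrix has rank 10, and its Smith normal form has invariant factors (1,1,1,1,1,1,1,1,1,2).

Reading off H_k = ker ∂_k / im ∂_{k+1}:

  H_0: rank C_0 − rank ∂_1 = 6 − 5 = 1, and the invariant factors of ∂_1 are all 1, so H_0 = Z.
  H_1: rank ker ∂_1 − rank ∂_2 = (15 − 5) − 10 = 0, and ∂_2 has invariant factor 2 > 1, so H_1 = Z/2.
  H_2: rank ker ∂_2 − rank ∂_3 = (10 − 10) − 0 = 0, and there is no ∂_3, so H_2 = 0.

Hence the Betti numbers are b_0 = 1, b_1 = 0, b_2 = 0.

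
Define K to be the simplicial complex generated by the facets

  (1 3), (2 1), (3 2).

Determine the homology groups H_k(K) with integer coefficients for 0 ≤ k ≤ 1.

Fix the vertex order 1 < 2 < 3 and write every simplex with vertices in increasing order. Then dim K = 1 and the simplices of K are:

  0-simplices (3): [1], [2], [3]
  1-simplices (3): [1,2], [1,3], [2,3]

giving chain groups C_0 ≅ Z^3, C_1 ≅ Z^3.

Boundary ∂_1: C_1 → C_0 is given by ∂[p,q] = [q] − [p].
As a 3×3 matrix over Z this has rank 2, with invariant factors (1,1).

Now H_k = ker ∂_k / im ∂_{k+1}, so:

  H_0: rank C_0 − rank ∂_1 = 3 − 2 = 1, and the invariant factors of ∂_1 are all 1, so H_0 = Z.
  H_1: rank ker ∂_1 − rank ∂_2 = (3 − 2) − 0 = 1, and there is no ∂_2, so H_1 = Z.

(K is a triangulation of the circle S^1.)

H_0 = Z,  H_1 = Z.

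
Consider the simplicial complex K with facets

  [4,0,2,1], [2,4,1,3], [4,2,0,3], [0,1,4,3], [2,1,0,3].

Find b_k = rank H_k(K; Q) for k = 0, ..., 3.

Order the vertices as 0 < 1 < 2 < 3 < 4. Listing each simplex with vertices in this order, K has dimension 3 with simplices:

  0-simplices (5): [0], [1], [2], [3], [4]
  1-simplices (10): [0,1], [0,2], [0,3], [0,4], [1,2], [1,3], [1,4], [2,3], [2,4], [3,4]
  2-simplices (10): [0,1,2], [0,1,3], [0,1,4], [0,2,3], [0,2,4], [0,3,4], [1,2,3], [1,2,4], [1,3,4], [2,3,4]
  3-simplices (5): [0,1,2,3], [0,1,2,4], [0,1,3,4], [0,2,3,4], [1,2,3,4]

Hence C_0 ≅ Z^5, C_1 ≅ Z^10, C_2 ≅ Z^10, C_3 ≅ Z^5.

The boundary map ∂_1: C_1 → C_0 maps an edge to its endpoints' difference, ∂[p,q] = q − p. For instance
  ∂[2,3] = [3] − [2].
The 5×10 boundary matrix has rank 4 and Smith normal form diag(1,1,1,1).

The boundary map ∂_2: C_2 → C_1 maps a triangle to the signed sum of its edges. For instance
  ∂[0,1,4] = [1,4] − [0,4] + [0,1],
  ∂[1,2,4] = [2,4] − [1,4] + [1,2].
As a 10×10 matrix over Z this has rank 6, with invariant factors (1,1,1,1,1,1).

The boundary map ∂_3: C_3 → C_2 sends each 3-simplex σ to the alternating sum Σ_i (−1)^i (σ with its i-th vertex removed). For instance
  ∂[0,2,3,4] = [2,3,4] − [0,3,4] + [0,2,4] − [0,2,3],
  ∂[0,1,3,4] = [1,3,4] − [0,3,4] + [0,1,4] − [0,1,3].
As a 10×5 matrix over Z this has rank 4, with invariant factors (1,1,1,1).

Now H_k = ker ∂_k / im ∂_{k+1}, so:

  H_0: rank C_0 − rank ∂_1 = 5 − 4 = 1, and the invariant factors of ∂_1 are all 1, so H_0 ≅ Z.
  H_1: rank ker ∂_1 − rank ∂_2 = (10 − 4) − 6 = 0, and the invariant factors of ∂_2 are all 1, so H_1 ≅ 0.
  H_2: rank ker ∂_2 − rank ∂_3 = (10 − 6) − 4 = 0, and the invariant factors of ∂_3 are all 1, so H_2 ≅ 0.
  H_3: rank ker ∂_3 − rank ∂_4 = (5 − 4) − 0 = 1, and there is no ∂_4, so H_3 ≅ Z.

(K is a triangulation of the 3-sphere S^3.)

Hence the Betti numbers are b_0 = 1, b_1 = 0, b_2 = 0, b_3 = 1.

b_0 = 1, b_1 = 0, b_2 = 0, b_3 = 1.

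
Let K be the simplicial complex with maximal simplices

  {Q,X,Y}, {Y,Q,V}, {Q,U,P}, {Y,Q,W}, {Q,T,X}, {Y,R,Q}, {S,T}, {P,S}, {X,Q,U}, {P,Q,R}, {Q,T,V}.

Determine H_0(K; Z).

H_0 = Z.

Fix the vertex order P < Q < R < S < T < U < V < W < X < Y and write every simplex with vertices in increasing order. Then dim K = 2 and the simplices of K are:

  0-simplices (10): P, Q, R, S, T, U, V, W, X, Y
  1-simplices (19): PQ, PR, PS, PU, QR, QT, QU, QV, QW, QX, QY, RY, ST, TV, TX, UX, VY, WY, XY
  2-simplices (9): PQR, PQU, QRY, QTV, QTX, QUX, QVY, QWY, QXY

Hence C_0 ≅ Z^10, C_1 ≅ Z^19, C_2 ≅ Z^9.

The boundary map ∂_1: C_1 → C_0 sends each edge [p,q] (with p < q) to q − p. For instance
  ∂QX = X − Q.
The 10×19 boundary matrix has rank 9 and Smith normal form diag(1,1,1,1,1,1,1,1,1).

Boundary ∂_2: C_2 → C_1 sends each 2-simplex [p,q,r] to [q,r] − [p,r] + [p,q]. For instance
  ∂PQU = QU − PU + PQ,
  ∂QTX = TX − QX + QT.
The resulting 19×9 matrix has rank 9, and its Smith normal form has invariant factors (1,1,1,1,1,1,1,1,1).

Now H_k = ker ∂_k / im ∂_{k+1}, so:

  H_0: rank C_0 − rank ∂_1 = 10 − 9 = 1, and the invariant factors of ∂_1 are all 1, so H_0 = Z.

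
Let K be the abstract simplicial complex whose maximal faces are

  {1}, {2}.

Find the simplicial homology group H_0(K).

H_0 = Z^2.

Take the total order 1 < 2 on the vertex set. Then K (dimension 0) consists of the simplices:

  0-simplices (2): [1], [2]

so the chain groups are C_0 ≅ Z^2.

Now H_k = ker ∂_k / im ∂_{k+1}, so:

  H_0: rank C_0 − rank ∂_1 = 2 − 0 = 2, and there is no ∂_1, so H_0 ≅ Z^2.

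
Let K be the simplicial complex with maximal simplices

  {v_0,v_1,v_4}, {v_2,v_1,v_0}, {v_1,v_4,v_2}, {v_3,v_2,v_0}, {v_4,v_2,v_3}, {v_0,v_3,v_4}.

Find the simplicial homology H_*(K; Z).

H_0 = Z,  H_1 = 0,  H_2 = Z.

K has 5 vertices, 9 edges, 6 triangles.
rank ∂_0 = 0, rank ∂_1 = 4 ⇒ b_0 = 5 − 0 − 4 = 1; all invariant factors of ∂_1 are 1 so no torsion. So H_0 ≅ Z.
rank ∂_1 = 4, rank ∂_2 = 5 ⇒ b_1 = 9 − 4 − 5 = 0; all invariant factors of ∂_2 are 1 so no torsion. So H_1 ≅ 0.
rank ∂_2 = 5, rank ∂_3 = 0 ⇒ b_2 = 6 − 5 − 0 = 1. So H_2 ≅ Z.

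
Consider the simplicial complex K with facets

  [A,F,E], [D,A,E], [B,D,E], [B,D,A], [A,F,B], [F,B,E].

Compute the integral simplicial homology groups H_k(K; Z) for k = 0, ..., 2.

K has 5 vertices, 9 edges, 6 triangles.
rank ∂_0 = 0, rank ∂_1 = 4 ⇒ b_0 = 5 − 0 − 4 = 1; all invariant factors of ∂_1 are 1 so no torsion. So H_0 ≅ Z.
rank ∂_1 = 4, rank ∂_2 = 5 ⇒ b_1 = 9 − 4 − 5 = 0; all invariant factors of ∂_2 are 1 so no torsion. So H_1 ≅ 0.
rank ∂_2 = 5, rank ∂_3 = 0 ⇒ b_2 = 6 − 5 − 0 = 1. So H_2 ≅ Z.

H_0 ≅ Z,  H_1 = 0,  H_2 ≅ Z.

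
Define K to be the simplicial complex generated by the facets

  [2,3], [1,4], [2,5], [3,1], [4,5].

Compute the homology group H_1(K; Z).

Take the total order 1 < 2 < 3 < 4 < 5 on the vertex set. Then K (dimension 1) consists of the simplices:

  0-simplices (5): [1], [2], [3], [4], [5]
  1-simplices (5): [1,3], [1,4], [2,3], [2,5], [4,5]

so the chain groups are C_0 ≅ Z^5, C_1 ≅ Z^5.

∂_1: C_1 → C_0 sends each edge [p,q] (with p < q) to q − p.
The resulting 5×5 matrix has rank 4, and its Smith normal form has invariant factors (1,1,1,1).

Now H_k = ker ∂_k / im ∂_{k+1}, so:

  H_1: rank ker ∂_1 − rank ∂_2 = (5 − 4) − 0 = 1, and there is no ∂_2, so H_1 ≅ Z.

H_1 = Z.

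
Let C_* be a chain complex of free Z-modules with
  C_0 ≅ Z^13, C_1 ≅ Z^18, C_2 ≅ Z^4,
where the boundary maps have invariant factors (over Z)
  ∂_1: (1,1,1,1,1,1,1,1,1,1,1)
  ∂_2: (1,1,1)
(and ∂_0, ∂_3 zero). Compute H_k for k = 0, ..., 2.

H_0: b_0 = 13 − 0 − 11 = 2; torsion from ∂_1 factors > 1: none. So H_0 ≅ Z^2.
H_1: b_1 = 18 − 11 − 3 = 4; torsion from ∂_2 factors > 1: none. So H_1 ≅ Z^4.
H_2: b_2 = 4 − 3 − 0 = 1; torsion from ∂_3 factors > 1: none. So H_2 ≅ Z.

H_0 ≅ Z^2,  H_1 ≅ Z^4,  H_2 ≅ Z.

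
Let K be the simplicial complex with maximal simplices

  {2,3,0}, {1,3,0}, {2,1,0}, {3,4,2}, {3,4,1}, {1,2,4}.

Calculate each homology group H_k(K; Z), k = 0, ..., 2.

H_0 = Z,  H_1 = 0,  H_2 = Z.

Take the total order 0 < 1 < 2 < 3 < 4 on the vertex set. Then K (dimension 2) consists of the simplices:

  0-simplices (5): [0], [1], [2], [3], [4]
  1-simplices (9): [0,1], [0,2], [0,3], [1,2], [1,3], [1,4], [2,3], [2,4], [3,4]
  2-simplices (6): [0,1,2], [0,1,3], [0,2,3], [1,2,4], [1,3,4], [2,3,4]

Hence C_0 ≅ Z^5, C_1 ≅ Z^9, C_2 ≅ Z^6.

The boundary map ∂_1: C_1 → C_0 sends each edge [p,q] (with p < q) to q − p. For instance
  ∂[1,3] = [3] − [1].
The 5×9 boundary matrix has rank 4 and Smith normal form diag(1,1,1,1).

The boundary map ∂_2: C_2 → C_1 maps a triangle to the signed sum of its edges. For instance
  ∂[1,2,4] = [2,4] − [1,4] + [1,2],
  ∂[2,3,4] = [3,4] − [2,4] + [2,3].
This gives a 9×6 integer matrix of rank 5; reducing to Smith normal form yields diagonal entries (1,1,1,1,1).

From H_k ≅ ker(∂_k) / im(∂_{k+1}) we obtain:

  H_0: rank C_0 − rank ∂_1 = 5 − 4 = 1, and the invariant factors of ∂_1 are all 1, so H_0 ≅ Z.
  H_1: rank ker ∂_1 − rank ∂_2 = (9 − 4) − 5 = 0, and the invariant factors of ∂_2 are all 1, so H_1 ≅ 0.
  H_2: rank ker ∂_2 − rank ∂_3 = (6 − 5) − 0 = 1, and there is no ∂_3, so H_2 ≅ Z.

(K is a triangulation of the 2-sphere S^2.)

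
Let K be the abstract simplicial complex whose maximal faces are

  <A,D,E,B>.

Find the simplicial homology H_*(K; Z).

Fix the vertex order A < B < D < E and write every simplex with vertices in increasing order. Then dim K = 3 and the simplices of K are:

  0-simplices (4): A, B, D, E
  1-simplices (6): AB, AD, AE, BD, BE, DE
  2-simplices (4): ABD, ABE, ADE, BDE
  3-simplices (1): ABDE

giving chain groups C_0 ≅ Z^4, C_1 ≅ Z^6, C_2 ≅ Z^4, C_3 ≅ Z^1.

The boundary map ∂_1: C_1 → C_0 maps an edge to its endpoints' difference, ∂[p,q] = q − p.
The 4×6 boundary matrix has rank 3 and Smith normal form diag(1,1,1).

∂_2: C_2 → C_1 sends each 2-simplex [p,q,r] to [q,r] − [p,r] + [p,q]. For instance
  ∂BDE = DE − BE + BD,
  ∂ABD = BD − AD + AB.
This gives a 6×4 integer matrix of rank 3; reducing to Smith normal form yields diagonal entries (1,1,1).

The boundary map ∂_3: C_3 → C_2 sends each 3-simplex σ to the alternating sum Σ_i (−1)^i (σ with its i-th vertex removed). For instance
  ∂ABDE = BDE − ADE + ABE − ABD.
This gives a 4×1 integer matrix of rank 1; reducing to Smith normal form yields diagonal entries (1).

Reading off H_k = ker ∂_k / im ∂_{k+1}:

  H_0: rank C_0 − rank ∂_1 = 4 − 3 = 1, and the invariant factors of ∂_1 are all 1, so H_0 = Z.
  H_1: rank ker ∂_1 − rank ∂_2 = (6 − 3) − 3 = 0, and the invariant factors of ∂_2 are all 1, so H_1 = 0.
  H_2: rank ker ∂_2 − rank ∂_3 = (4 − 3) − 1 = 0, and the invariant factors of ∂_3 are all 1, so H_2 = 0.
  H_3: rank ker ∂_3 − rank ∂_4 = (1 − 1) − 0 = 0, and there is no ∂_4, so H_3 = 0.

As a check, the Euler characteristic is 4 − 6 + 4 − 1 = 1, which agrees with 1 − 0 + 0 − 0 = 1.

H_0 ≅ Z,  H_1 = 0,  H_2 = 0,  H_3 = 0.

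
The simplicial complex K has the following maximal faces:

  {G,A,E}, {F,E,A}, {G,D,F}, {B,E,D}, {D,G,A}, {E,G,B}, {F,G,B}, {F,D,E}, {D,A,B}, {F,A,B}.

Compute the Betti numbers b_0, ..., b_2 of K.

Order the vertices as A < B < D < E < F < G. Listing each simplex with vertices in this order, K has dimension 2 with simplices:

  0-simplices (6): A, B, D, E, F, G
  1-simplices (15): AB, AD, AE, AF, AG, BD, BE, BF, BG, DE, DF, DG, EF, EG, FG
  2-simplices (10): ABD, ABF, ADG, AEF, AEG, BDE, BEG, BFG, DEF, DFG

Hence C_0 ≅ Z^6, C_1 ≅ Z^15, C_2 ≅ Z^10.

∂_1: C_1 → C_0 maps an edge to its endpoints' difference, ∂[p,q] = q − p.
This gives a 6×15 integer matrix of rank 5; reducing to Smith normal form yields diagonal entries (1,1,1,1,1).

The boundary map ∂_2: C_2 → C_1 sends each 2-simplex [p,q,r] to [q,r] − [p,r] + [p,q]. For instance
  ∂ADG = DG − AG + AD,
  ∂ABD = BD − AD + AB.
This gives a 15×10 integer matrix of rank 10; reducing to Smith normal form yields diagonal entries (1,1,1,1,1,1,1,1,1,2).

Computing H_k = (kernel of ∂_k) / (image of ∂_{k+1}):

  H_0: rank C_0 − rank ∂_1 = 6 − 5 = 1, and the invariant factors of ∂_1 are all 1, so H_0 ≅ Z.
  H_1: rank ker ∂_1 − rank ∂_2 = (15 − 5) − 10 = 0, and ∂_2 has invariant factor 2 > 1, so H_1 ≅ Z/2.
  H_2: rank ker ∂_2 − rank ∂_3 = (10 − 10) − 0 = 0, and there is no ∂_3, so H_2 ≅ 0.

(K is a triangulation of the real projective plane RP^2.)

Hence the Betti numbers are b_0 = 1, b_1 = 0, b_2 = 0.

b_0 = 1, b_1 = 0, b_2 = 0.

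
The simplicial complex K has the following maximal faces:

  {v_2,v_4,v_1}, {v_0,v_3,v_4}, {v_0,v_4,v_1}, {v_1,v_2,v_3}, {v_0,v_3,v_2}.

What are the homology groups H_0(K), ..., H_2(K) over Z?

H_0 ≅ Z,  H_1 ≅ Z,  H_2 = 0.

K has 5 vertices, 10 edges, 5 triangles.
rank ∂_0 = 0, rank ∂_1 = 4 ⇒ b_0 = 5 − 0 − 4 = 1; all invariant factors of ∂_1 are 1 so no torsion. So H_0 = Z.
rank ∂_1 = 4, rank ∂_2 = 5 ⇒ b_1 = 10 − 4 − 5 = 1; all invariant factors of ∂_2 are 1 so no torsion. So H_1 = Z.
rank ∂_2 = 5, rank ∂_3 = 0 ⇒ b_2 = 5 − 5 − 0 = 0. So H_2 = 0.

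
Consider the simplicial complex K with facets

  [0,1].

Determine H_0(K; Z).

We work with the vertex ordering 0 < 1. The simplices of K, each written with vertices in increasing order, are:

  0-simplices (2): [0], [1]
  1-simplices (1): [0,1]

Hence C_0 ≅ Z^2, C_1 ≅ Z^1.

∂_1: C_1 → C_0 is given by ∂[p,q] = [q] − [p]. For instance
  ∂[0,1] = [1] − [0].
As a 2×1 matrix over Z this has rank 1, with invariant factors (1).

Reading off H_k = ker ∂_k / im ∂_{k+1}:

  H_0: rank C_0 − rank ∂_1 = 2 − 1 = 1, and the invariant factors of ∂_1 are all 1, so H_0 = Z.

(K is a triangulation of the 1-simplex.)

H_0 ≅ Z.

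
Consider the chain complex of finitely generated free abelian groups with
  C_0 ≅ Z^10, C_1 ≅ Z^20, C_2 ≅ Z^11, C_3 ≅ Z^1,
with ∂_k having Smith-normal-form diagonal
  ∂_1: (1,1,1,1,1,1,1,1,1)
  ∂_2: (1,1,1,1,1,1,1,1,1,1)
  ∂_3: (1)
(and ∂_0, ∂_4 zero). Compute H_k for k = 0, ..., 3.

H_0 ≅ Z,  H_1 ≅ Z,  H_2 = 0,  H_3 = 0.

H_0: b_0 = 10 − 0 − 9 = 1; torsion from ∂_1 factors > 1: none. So H_0 ≅ Z.
H_1: b_1 = 20 − 9 − 10 = 1; torsion from ∂_2 factors > 1: none. So H_1 ≅ Z.
H_2: b_2 = 11 − 10 − 1 = 0; torsion from ∂_3 factors > 1: none. So H_2 ≅ 0.
H_3: b_3 = 1 − 1 − 0 = 0; torsion from ∂_4 factors > 1: none. So H_3 ≅ 0.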